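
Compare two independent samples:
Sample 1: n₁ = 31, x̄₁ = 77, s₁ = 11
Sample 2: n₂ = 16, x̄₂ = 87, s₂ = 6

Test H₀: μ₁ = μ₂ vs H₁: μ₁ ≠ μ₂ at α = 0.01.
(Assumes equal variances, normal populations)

Pooled variance: s²_p = [30×11² + 15×6²]/(45) = 92.6667
s_p = 9.6264
SE = s_p×√(1/n₁ + 1/n₂) = 9.6264×√(1/31 + 1/16) = 2.9633
t = (x̄₁ - x̄₂)/SE = (77 - 87)/2.9633 = -3.3746
df = 45, t-critical = ±2.690
Decision: reject H₀

Answer: t = -3.3746, reject H₀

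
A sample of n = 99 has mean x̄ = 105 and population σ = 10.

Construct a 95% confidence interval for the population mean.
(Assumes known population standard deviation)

Confidence level: 95%, α = 0.05
z_0.025 = 1.960
SE = σ/√n = 10/√99 = 1.0050
Margin of error = 1.960 × 1.0050 = 1.9698
CI: x̄ ± margin = 105 ± 1.9698
CI: (103.0302, 106.9698)

Answer: (103.0302, 106.9698)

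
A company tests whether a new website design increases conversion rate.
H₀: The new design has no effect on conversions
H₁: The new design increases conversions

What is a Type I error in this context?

A Type I error (probability α) occurs when we reject a true H₀.
A Type II error (probability β) occurs when we fail to reject a false H₀.

Answer: Switching to a new design that doesn't actually help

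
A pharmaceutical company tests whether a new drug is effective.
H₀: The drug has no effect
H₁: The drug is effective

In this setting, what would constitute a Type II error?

Answer: Failing to detect the drug's effect when it actually works

Derivation:
Type I error: rejecting H₀ when it is actually true (false positive).
Type II error: failing to reject H₀ when H₁ is actually true (false negative).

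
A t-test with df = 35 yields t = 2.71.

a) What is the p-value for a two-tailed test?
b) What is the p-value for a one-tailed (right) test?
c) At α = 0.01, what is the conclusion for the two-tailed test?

Using t-distribution with df = 35:
a) Two-tailed: p = 2×P(T > 2.71) = 0.0103
b) One-tailed: p = P(T > 2.71) = 0.0052
c) 0.0103 ≥ 0.01, fail to reject H₀

Answer: a) 0.0103, b) 0.0052, c) fail to reject H₀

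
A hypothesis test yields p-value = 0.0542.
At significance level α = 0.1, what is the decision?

Answer: reject H₀

Derivation:
Compare p-value to α:
0.0542 < 0.1
Decision: reject H₀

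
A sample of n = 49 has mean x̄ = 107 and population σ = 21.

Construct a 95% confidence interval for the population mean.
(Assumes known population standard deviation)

Confidence level: 95%, α = 0.05
z_0.025 = 1.960
SE = σ/√n = 21/√49 = 3.0000
Margin of error = 1.960 × 3.0000 = 5.8800
CI: x̄ ± margin = 107 ± 5.8800
CI: (101.1200, 112.8800)

Answer: (101.1200, 112.8800)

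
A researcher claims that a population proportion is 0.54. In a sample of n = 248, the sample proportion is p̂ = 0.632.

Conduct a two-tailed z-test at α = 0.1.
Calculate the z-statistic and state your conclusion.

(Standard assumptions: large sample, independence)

Answer: z = 2.9070, reject H₀

Derivation:
H₀: p = 0.54, H₁: p ≠ 0.54
Standard error: SE = √(p₀(1-p₀)/n) = √(0.54×0.46/248) = 0.031648
z-statistic: z = (p̂ - p₀)/SE = (0.632 - 0.54)/0.031648 = 2.9070
Critical value: z_0.05 = ±1.645
p-value = 0.0036
Decision: reject H₀ at α = 0.1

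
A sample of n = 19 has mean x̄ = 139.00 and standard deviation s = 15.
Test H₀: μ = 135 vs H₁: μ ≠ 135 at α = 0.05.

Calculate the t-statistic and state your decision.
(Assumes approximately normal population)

Answer: t = 1.1624, fail to reject H₀

Derivation:
df = n - 1 = 18
SE = s/√n = 15/√19 = 3.4412
t = (x̄ - μ₀)/SE = (139.00 - 135)/3.4412 = 1.1624
Critical value: t_{0.025,18} = ±2.101
p-value ≈ 0.2603
Decision: fail to reject H₀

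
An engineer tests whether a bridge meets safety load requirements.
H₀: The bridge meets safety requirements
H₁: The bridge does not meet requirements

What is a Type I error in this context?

A Type I error (probability α) occurs when we reject a true H₀.
A Type II error (probability β) occurs when we fail to reject a false H₀.

Answer: Unnecessarily closing a safe bridge for repairs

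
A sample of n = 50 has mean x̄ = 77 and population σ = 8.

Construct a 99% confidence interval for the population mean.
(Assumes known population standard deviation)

Confidence level: 99%, α = 0.01
z_0.005 = 2.576
SE = σ/√n = 8/√50 = 1.1314
Margin of error = 2.576 × 1.1314 = 2.9145
CI: x̄ ± margin = 77 ± 2.9145
CI: (74.0855, 79.9145)

Answer: (74.0855, 79.9145)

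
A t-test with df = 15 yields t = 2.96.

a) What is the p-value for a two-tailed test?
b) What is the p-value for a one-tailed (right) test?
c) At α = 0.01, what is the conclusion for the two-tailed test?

Using t-distribution with df = 15:
a) Two-tailed: p = 2×P(T > 2.96) = 0.0097
b) One-tailed: p = P(T > 2.96) = 0.0049
c) 0.0097 < 0.01, reject H₀

Answer: a) 0.0097, b) 0.0049, c) reject H₀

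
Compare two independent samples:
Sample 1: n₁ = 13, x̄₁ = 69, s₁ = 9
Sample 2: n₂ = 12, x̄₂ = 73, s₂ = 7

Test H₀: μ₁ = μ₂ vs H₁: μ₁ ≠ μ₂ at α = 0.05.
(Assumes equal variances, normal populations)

Pooled variance: s²_p = [12×9² + 11×7²]/(23) = 65.6957
s_p = 8.1053
SE = s_p×√(1/n₁ + 1/n₂) = 8.1053×√(1/13 + 1/12) = 3.2447
t = (x̄₁ - x̄₂)/SE = (69 - 73)/3.2447 = -1.2328
df = 23, t-critical = ±2.069
Decision: fail to reject H₀

Answer: t = -1.2328, fail to reject H₀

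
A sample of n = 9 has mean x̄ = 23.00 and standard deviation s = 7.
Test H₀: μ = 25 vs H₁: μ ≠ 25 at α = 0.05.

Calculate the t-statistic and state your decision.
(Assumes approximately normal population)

Answer: t = -0.8572, fail to reject H₀

Derivation:
df = n - 1 = 8
SE = s/√n = 7/√9 = 2.3333
t = (x̄ - μ₀)/SE = (23.00 - 25)/2.3333 = -0.8572
Critical value: t_{0.025,8} = ±2.306
p-value ≈ 0.4163
Decision: fail to reject H₀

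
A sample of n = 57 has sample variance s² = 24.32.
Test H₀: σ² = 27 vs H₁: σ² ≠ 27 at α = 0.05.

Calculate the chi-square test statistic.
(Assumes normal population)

df = n - 1 = 56
χ² = (n-1)s²/σ₀² = 56×24.32/27 = 50.4415
Critical values: χ²_{0.975,56} = 37.212, χ²_{0.025,56} = 78.567
Rejection region: χ² < 37.212 or χ² > 78.567
Decision: fail to reject H₀

Answer: χ² = 50.4415, fail to reject H₀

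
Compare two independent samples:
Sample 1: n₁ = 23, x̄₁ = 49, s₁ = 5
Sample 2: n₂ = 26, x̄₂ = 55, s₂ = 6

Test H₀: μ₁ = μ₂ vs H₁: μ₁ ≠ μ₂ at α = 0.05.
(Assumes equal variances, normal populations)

Pooled variance: s²_p = [22×5² + 25×6²]/(47) = 30.8511
s_p = 5.5544
SE = s_p×√(1/n₁ + 1/n₂) = 5.5544×√(1/23 + 1/26) = 1.5900
t = (x̄₁ - x̄₂)/SE = (49 - 55)/1.5900 = -3.7736
df = 47, t-critical = ±2.012
Decision: reject H₀

Answer: t = -3.7736, reject H₀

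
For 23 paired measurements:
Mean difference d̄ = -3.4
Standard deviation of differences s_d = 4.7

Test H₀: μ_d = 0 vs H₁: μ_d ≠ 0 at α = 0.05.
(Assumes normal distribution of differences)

df = n - 1 = 22
SE = s_d/√n = 4.7/√23 = 0.9800
t = d̄/SE = -3.4/0.9800 = -3.4694
Critical value: t_{0.025,22} = ±2.074
p-value ≈ 0.0022
Decision: reject H₀

Answer: t = -3.4694, reject H₀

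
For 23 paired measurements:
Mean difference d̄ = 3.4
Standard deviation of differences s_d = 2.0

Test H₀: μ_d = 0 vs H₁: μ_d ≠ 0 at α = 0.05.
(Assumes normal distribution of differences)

df = n - 1 = 22
SE = s_d/√n = 2.0/√23 = 0.4170
t = d̄/SE = 3.4/0.4170 = 8.1535
Critical value: t_{0.025,22} = ±2.074
p-value < 0.0001
Decision: reject H₀

Answer: t = 8.1535, reject H₀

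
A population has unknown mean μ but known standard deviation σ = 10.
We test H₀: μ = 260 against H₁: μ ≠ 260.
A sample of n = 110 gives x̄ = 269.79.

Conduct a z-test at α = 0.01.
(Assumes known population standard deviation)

Standard error: SE = σ/√n = 10/√110 = 0.9535
z-statistic: z = (x̄ - μ₀)/SE = (269.79 - 260)/0.9535 = 10.2674
Critical value: ±2.576
p-value < 0.0001
Decision: reject H₀

Answer: z = 10.2674, reject H₀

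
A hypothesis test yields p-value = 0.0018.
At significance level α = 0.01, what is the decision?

Answer: reject H₀

Derivation:
Compare p-value to α:
0.0018 < 0.01
Decision: reject H₀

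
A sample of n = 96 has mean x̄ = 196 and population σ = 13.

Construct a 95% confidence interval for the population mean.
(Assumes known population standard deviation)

Confidence level: 95%, α = 0.05
z_0.025 = 1.960
SE = σ/√n = 13/√96 = 1.3268
Margin of error = 1.960 × 1.3268 = 2.6005
CI: x̄ ± margin = 196 ± 2.6005
CI: (193.3995, 198.6005)

Answer: (193.3995, 198.6005)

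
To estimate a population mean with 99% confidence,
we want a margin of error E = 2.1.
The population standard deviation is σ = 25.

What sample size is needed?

Answer: n = 941

Derivation:
z_0.005 = 2.576
n = (z×σ/E)² = (2.576×25/2.1)²
n = 940.4444
Round up: n = 941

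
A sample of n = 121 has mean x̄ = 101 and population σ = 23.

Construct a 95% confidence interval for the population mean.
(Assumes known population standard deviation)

Confidence level: 95%, α = 0.05
z_0.025 = 1.960
SE = σ/√n = 23/√121 = 2.0909
Margin of error = 1.960 × 2.0909 = 4.0982
CI: x̄ ± margin = 101 ± 4.0982
CI: (96.9018, 105.0982)

Answer: (96.9018, 105.0982)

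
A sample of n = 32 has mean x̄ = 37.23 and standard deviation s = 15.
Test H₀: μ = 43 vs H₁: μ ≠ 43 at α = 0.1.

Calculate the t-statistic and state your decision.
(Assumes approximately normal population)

df = n - 1 = 31
SE = s/√n = 15/√32 = 2.6517
t = (x̄ - μ₀)/SE = (37.23 - 43)/2.6517 = -2.1760
Critical value: t_{0.05,31} = ±1.696
p-value ≈ 0.0373
Decision: reject H₀

Answer: t = -2.1760, reject H₀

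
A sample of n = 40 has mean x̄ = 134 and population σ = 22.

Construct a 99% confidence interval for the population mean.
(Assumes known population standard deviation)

Answer: (125.0394, 142.9606)

Derivation:
Confidence level: 99%, α = 0.01
z_0.005 = 2.576
SE = σ/√n = 22/√40 = 3.4785
Margin of error = 2.576 × 3.4785 = 8.9606
CI: x̄ ± margin = 134 ± 8.9606
CI: (125.0394, 142.9606)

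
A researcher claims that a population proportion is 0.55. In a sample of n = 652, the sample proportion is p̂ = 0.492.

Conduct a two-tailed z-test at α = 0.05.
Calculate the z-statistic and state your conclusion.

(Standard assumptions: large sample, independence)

H₀: p = 0.55, H₁: p ≠ 0.55
Standard error: SE = √(p₀(1-p₀)/n) = √(0.55×0.45/652) = 0.019483
z-statistic: z = (p̂ - p₀)/SE = (0.492 - 0.55)/0.019483 = -2.9770
Critical value: z_0.025 = ±1.960
p-value = 0.0029
Decision: reject H₀ at α = 0.05

Answer: z = -2.9770, reject H₀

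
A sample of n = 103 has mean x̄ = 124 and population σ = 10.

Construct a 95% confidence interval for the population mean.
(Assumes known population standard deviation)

Confidence level: 95%, α = 0.05
z_0.025 = 1.960
SE = σ/√n = 10/√103 = 0.9853
Margin of error = 1.960 × 0.9853 = 1.9312
CI: x̄ ± margin = 124 ± 1.9312
CI: (122.0688, 125.9312)

Answer: (122.0688, 125.9312)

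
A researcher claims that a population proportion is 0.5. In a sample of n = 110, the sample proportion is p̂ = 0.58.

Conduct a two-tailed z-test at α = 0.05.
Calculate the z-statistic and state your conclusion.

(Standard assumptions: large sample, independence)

Answer: z = 1.6781, fail to reject H₀

Derivation:
H₀: p = 0.5, H₁: p ≠ 0.5
Standard error: SE = √(p₀(1-p₀)/n) = √(0.5×0.5/110) = 0.047673
z-statistic: z = (p̂ - p₀)/SE = (0.58 - 0.5)/0.047673 = 1.6781
Critical value: z_0.025 = ±1.960
p-value = 0.0933
Decision: fail to reject H₀ at α = 0.05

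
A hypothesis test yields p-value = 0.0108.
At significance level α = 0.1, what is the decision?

Compare p-value to α:
0.0108 < 0.1
Decision: reject H₀

Answer: reject H₀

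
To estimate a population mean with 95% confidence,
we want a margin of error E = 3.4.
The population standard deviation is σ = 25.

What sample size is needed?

z_0.025 = 1.960
n = (z×σ/E)² = (1.960×25/3.4)²
n = 207.6990
Round up: n = 208

Answer: n = 208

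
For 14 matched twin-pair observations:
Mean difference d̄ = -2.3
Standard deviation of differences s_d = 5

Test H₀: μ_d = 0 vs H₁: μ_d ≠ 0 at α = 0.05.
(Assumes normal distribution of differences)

Answer: t = -1.7212, fail to reject H₀

Derivation:
df = n - 1 = 13
SE = s_d/√n = 5/√14 = 1.3363
t = d̄/SE = -2.3/1.3363 = -1.7212
Critical value: t_{0.025,13} = ±2.160
p-value ≈ 0.1089
Decision: fail to reject H₀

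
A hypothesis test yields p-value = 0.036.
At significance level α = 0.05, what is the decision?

Compare p-value to α:
0.036 < 0.05
Decision: reject H₀

Answer: reject H₀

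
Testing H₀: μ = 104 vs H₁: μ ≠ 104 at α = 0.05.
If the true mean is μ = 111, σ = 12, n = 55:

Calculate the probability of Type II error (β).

SE = σ/√n = 12/√55 = 1.6181
Critical values: μ₀ ± z_0.025×SE = 104 ± 1.960×1.6181
Acceptance region: (100.8285, 107.1715)
Under H₁ (μ = 111): z_high = (107.1715 - 111)/1.6181 = -2.3660, z_low = (100.8285 - 111)/1.6181 = -6.2861
β = P(not reject | H₁) = Φ(-2.3660) - Φ(-6.2861) ≈ 0.0090

Answer: β ≈ 0.0090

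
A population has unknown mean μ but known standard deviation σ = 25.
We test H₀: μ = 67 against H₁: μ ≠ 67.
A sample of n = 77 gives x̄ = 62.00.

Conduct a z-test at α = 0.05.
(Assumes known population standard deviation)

Answer: z = -1.7550, fail to reject H₀

Derivation:
Standard error: SE = σ/√n = 25/√77 = 2.8490
z-statistic: z = (x̄ - μ₀)/SE = (62.00 - 67)/2.8490 = -1.7550
Critical value: ±1.960
p-value = 0.0793
Decision: fail to reject H₀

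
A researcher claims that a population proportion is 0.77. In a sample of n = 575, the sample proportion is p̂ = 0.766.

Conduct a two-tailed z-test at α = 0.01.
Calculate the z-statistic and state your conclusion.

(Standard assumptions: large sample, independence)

H₀: p = 0.77, H₁: p ≠ 0.77
Standard error: SE = √(p₀(1-p₀)/n) = √(0.77×0.23/575) = 0.017550
z-statistic: z = (p̂ - p₀)/SE = (0.766 - 0.77)/0.017550 = -0.2279
Critical value: z_0.005 = ±2.576
p-value = 0.8197
Decision: fail to reject H₀ at α = 0.01

Answer: z = -0.2279, fail to reject H₀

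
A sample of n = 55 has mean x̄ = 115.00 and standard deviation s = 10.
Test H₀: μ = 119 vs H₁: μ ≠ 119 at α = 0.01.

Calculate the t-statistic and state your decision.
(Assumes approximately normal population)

Answer: t = -2.9665, reject H₀

Derivation:
df = n - 1 = 54
SE = s/√n = 10/√55 = 1.3484
t = (x̄ - μ₀)/SE = (115.00 - 119)/1.3484 = -2.9665
Critical value: t_{0.005,54} = ±2.670
p-value ≈ 0.0045
Decision: reject H₀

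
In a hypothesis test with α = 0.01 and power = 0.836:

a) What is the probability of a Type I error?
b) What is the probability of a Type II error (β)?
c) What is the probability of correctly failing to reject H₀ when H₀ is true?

a) Type I error probability = α = 0.01
b) Power = P(reject H₀ | H₁ true) = 1 - β = 0.836, so Type II error probability = β = 1 - Power = 0.164
c) P(fail to reject H₀ | H₀ true) = 1 - α = 0.99

Answer: a) 0.01, b) 0.164, c) 0.99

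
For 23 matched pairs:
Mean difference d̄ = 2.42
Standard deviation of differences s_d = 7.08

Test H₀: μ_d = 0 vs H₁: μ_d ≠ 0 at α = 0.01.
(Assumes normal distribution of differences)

df = n - 1 = 22
SE = s_d/√n = 7.08/√23 = 1.4763
t = d̄/SE = 2.42/1.4763 = 1.6392
Critical value: t_{0.005,22} = ±2.819
p-value ≈ 0.1154
Decision: fail to reject H₀

Answer: t = 1.6392, fail to reject H₀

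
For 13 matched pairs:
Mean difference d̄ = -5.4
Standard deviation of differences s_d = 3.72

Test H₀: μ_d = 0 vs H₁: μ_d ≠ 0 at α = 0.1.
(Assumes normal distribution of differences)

Answer: t = -5.2341, reject H₀

Derivation:
df = n - 1 = 12
SE = s_d/√n = 3.72/√13 = 1.0317
t = d̄/SE = -5.4/1.0317 = -5.2341
Critical value: t_{0.05,12} = ±1.782
p-value ≈ 0.0002
Decision: reject H₀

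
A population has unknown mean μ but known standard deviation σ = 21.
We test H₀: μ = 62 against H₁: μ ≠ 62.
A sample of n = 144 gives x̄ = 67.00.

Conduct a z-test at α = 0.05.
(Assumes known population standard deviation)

Answer: z = 2.8571, reject H₀

Derivation:
Standard error: SE = σ/√n = 21/√144 = 1.7500
z-statistic: z = (x̄ - μ₀)/SE = (67.00 - 62)/1.7500 = 2.8571
Critical value: ±1.960
p-value = 0.0043
Decision: reject H₀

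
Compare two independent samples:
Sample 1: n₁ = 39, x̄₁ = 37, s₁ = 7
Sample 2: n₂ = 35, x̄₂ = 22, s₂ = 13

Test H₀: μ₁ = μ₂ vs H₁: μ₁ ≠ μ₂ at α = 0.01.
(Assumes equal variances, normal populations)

Pooled variance: s²_p = [38×7² + 34×13²]/(72) = 105.6667
s_p = 10.2794
SE = s_p×√(1/n₁ + 1/n₂) = 10.2794×√(1/39 + 1/35) = 2.3934
t = (x̄₁ - x̄₂)/SE = (37 - 22)/2.3934 = 6.2672
df = 72, t-critical = ±2.646
Decision: reject H₀

Answer: t = 6.2672, reject H₀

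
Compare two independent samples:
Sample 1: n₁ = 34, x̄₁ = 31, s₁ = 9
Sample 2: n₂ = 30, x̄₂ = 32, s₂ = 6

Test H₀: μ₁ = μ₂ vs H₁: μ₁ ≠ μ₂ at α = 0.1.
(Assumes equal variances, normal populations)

Answer: t = -0.5156, fail to reject H₀

Derivation:
Pooled variance: s²_p = [33×9² + 29×6²]/(62) = 59.9516
s_p = 7.7428
SE = s_p×√(1/n₁ + 1/n₂) = 7.7428×√(1/34 + 1/30) = 1.9395
t = (x̄₁ - x̄₂)/SE = (31 - 32)/1.9395 = -0.5156
df = 62, t-critical = ±1.670
Decision: fail to reject H₀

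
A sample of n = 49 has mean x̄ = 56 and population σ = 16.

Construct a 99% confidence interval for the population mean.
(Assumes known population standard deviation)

Answer: (50.1120, 61.8880)

Derivation:
Confidence level: 99%, α = 0.01
z_0.005 = 2.576
SE = σ/√n = 16/√49 = 2.2857
Margin of error = 2.576 × 2.2857 = 5.8880
CI: x̄ ± margin = 56 ± 5.8880
CI: (50.1120, 61.8880)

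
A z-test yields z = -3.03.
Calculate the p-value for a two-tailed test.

Answer: p-value ≈ 0.0024

Derivation:
For z = -3.03:
p = 2×P(Z > |-3.03|) = 2×(1 - Φ(3.03)) = 0.0024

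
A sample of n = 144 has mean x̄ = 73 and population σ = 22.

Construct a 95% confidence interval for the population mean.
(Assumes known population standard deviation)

Confidence level: 95%, α = 0.05
z_0.025 = 1.960
SE = σ/√n = 22/√144 = 1.8333
Margin of error = 1.960 × 1.8333 = 3.5933
CI: x̄ ± margin = 73 ± 3.5933
CI: (69.4067, 76.5933)

Answer: (69.4067, 76.5933)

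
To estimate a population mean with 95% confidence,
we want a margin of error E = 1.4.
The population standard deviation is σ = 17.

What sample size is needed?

z_0.025 = 1.960
n = (z×σ/E)² = (1.960×17/1.4)²
n = 566.4400
Round up: n = 567

Answer: n = 567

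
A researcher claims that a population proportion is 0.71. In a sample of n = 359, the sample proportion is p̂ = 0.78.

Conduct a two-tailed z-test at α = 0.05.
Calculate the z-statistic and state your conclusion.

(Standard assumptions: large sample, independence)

Answer: z = 2.9229, reject H₀

Derivation:
H₀: p = 0.71, H₁: p ≠ 0.71
Standard error: SE = √(p₀(1-p₀)/n) = √(0.71×0.29/359) = 0.023949
z-statistic: z = (p̂ - p₀)/SE = (0.78 - 0.71)/0.023949 = 2.9229
Critical value: z_0.025 = ±1.960
p-value = 0.0035
Decision: reject H₀ at α = 0.05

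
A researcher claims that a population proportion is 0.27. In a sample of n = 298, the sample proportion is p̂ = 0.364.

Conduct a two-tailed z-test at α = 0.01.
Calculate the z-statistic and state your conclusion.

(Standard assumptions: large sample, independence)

H₀: p = 0.27, H₁: p ≠ 0.27
Standard error: SE = √(p₀(1-p₀)/n) = √(0.27×0.73/298) = 0.025718
z-statistic: z = (p̂ - p₀)/SE = (0.364 - 0.27)/0.025718 = 3.6550
Critical value: z_0.005 = ±2.576
p-value = 0.0003
Decision: reject H₀ at α = 0.01

Answer: z = 3.6550, reject H₀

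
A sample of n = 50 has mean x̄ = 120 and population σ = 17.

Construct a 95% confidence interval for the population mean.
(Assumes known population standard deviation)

Confidence level: 95%, α = 0.05
z_0.025 = 1.960
SE = σ/√n = 17/√50 = 2.4042
Margin of error = 1.960 × 2.4042 = 4.7122
CI: x̄ ± margin = 120 ± 4.7122
CI: (115.2878, 124.7122)

Answer: (115.2878, 124.7122)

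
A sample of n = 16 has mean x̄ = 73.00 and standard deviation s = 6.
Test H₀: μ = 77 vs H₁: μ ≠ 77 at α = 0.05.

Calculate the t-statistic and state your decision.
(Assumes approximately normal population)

Answer: t = -2.6667, reject H₀

Derivation:
df = n - 1 = 15
SE = s/√n = 6/√16 = 1.5000
t = (x̄ - μ₀)/SE = (73.00 - 77)/1.5000 = -2.6667
Critical value: t_{0.025,15} = ±2.131
p-value ≈ 0.0176
Decision: reject H₀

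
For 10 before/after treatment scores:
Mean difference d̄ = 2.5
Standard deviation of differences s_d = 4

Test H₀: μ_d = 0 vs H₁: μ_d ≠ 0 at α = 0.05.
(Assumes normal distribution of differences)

df = n - 1 = 9
SE = s_d/√n = 4/√10 = 1.2649
t = d̄/SE = 2.5/1.2649 = 1.9764
Critical value: t_{0.025,9} = ±2.262
p-value ≈ 0.0795
Decision: fail to reject H₀

Answer: t = 1.9764, fail to reject H₀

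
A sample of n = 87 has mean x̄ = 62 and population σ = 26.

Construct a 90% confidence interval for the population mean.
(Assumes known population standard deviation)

Confidence level: 90%, α = 0.1
z_0.05 = 1.645
SE = σ/√n = 26/√87 = 2.7875
Margin of error = 1.645 × 2.7875 = 4.5854
CI: x̄ ± margin = 62 ± 4.5854
CI: (57.4146, 66.5854)

Answer: (57.4146, 66.5854)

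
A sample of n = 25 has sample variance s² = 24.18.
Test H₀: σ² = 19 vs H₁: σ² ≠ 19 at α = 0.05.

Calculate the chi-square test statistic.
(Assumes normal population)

Answer: χ² = 30.5432, fail to reject H₀

Derivation:
df = n - 1 = 24
χ² = (n-1)s²/σ₀² = 24×24.18/19 = 30.5432
Critical values: χ²_{0.975,24} = 12.401, χ²_{0.025,24} = 39.364
Rejection region: χ² < 12.401 or χ² > 39.364
Decision: fail to reject H₀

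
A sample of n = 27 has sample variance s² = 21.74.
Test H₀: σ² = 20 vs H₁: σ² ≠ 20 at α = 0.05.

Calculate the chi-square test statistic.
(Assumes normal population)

df = n - 1 = 26
χ² = (n-1)s²/σ₀² = 26×21.74/20 = 28.2620
Critical values: χ²_{0.975,26} = 13.844, χ²_{0.025,26} = 41.923
Rejection region: χ² < 13.844 or χ² > 41.923
Decision: fail to reject H₀

Answer: χ² = 28.2620, fail to reject H₀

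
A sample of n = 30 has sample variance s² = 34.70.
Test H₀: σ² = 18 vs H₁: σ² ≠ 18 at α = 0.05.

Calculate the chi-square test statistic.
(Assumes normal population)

df = n - 1 = 29
χ² = (n-1)s²/σ₀² = 29×34.70/18 = 55.9056
Critical values: χ²_{0.975,29} = 16.047, χ²_{0.025,29} = 45.722
Rejection region: χ² < 16.047 or χ² > 45.722
Decision: reject H₀

Answer: χ² = 55.9056, reject H₀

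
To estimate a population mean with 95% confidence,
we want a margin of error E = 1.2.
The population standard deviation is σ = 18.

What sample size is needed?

Answer: n = 865

Derivation:
z_0.025 = 1.960
n = (z×σ/E)² = (1.960×18/1.2)²
n = 864.3600
Round up: n = 865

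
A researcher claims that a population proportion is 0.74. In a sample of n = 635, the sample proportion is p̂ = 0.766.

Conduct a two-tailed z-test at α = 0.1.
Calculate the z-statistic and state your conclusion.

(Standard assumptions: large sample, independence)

H₀: p = 0.74, H₁: p ≠ 0.74
Standard error: SE = √(p₀(1-p₀)/n) = √(0.74×0.26/635) = 0.017407
z-statistic: z = (p̂ - p₀)/SE = (0.766 - 0.74)/0.017407 = 1.4937
Critical value: z_0.05 = ±1.645
p-value = 0.1353
Decision: fail to reject H₀ at α = 0.1

Answer: z = 1.4937, fail to reject H₀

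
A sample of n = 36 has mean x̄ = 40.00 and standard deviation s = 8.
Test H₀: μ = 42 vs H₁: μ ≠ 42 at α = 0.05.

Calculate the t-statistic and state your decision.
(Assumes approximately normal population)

Answer: t = -1.5000, fail to reject H₀

Derivation:
df = n - 1 = 35
SE = s/√n = 8/√36 = 1.3333
t = (x̄ - μ₀)/SE = (40.00 - 42)/1.3333 = -1.5000
Critical value: t_{0.025,35} = ±2.030
p-value ≈ 0.1426
Decision: fail to reject H₀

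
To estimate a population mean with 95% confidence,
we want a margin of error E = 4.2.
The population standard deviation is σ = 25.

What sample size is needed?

Answer: n = 137

Derivation:
z_0.025 = 1.960
n = (z×σ/E)² = (1.960×25/4.2)²
n = 136.1111
Round up: n = 137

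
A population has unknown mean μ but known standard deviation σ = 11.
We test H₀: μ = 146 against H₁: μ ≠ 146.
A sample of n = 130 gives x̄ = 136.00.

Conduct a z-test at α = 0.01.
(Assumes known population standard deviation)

Answer: z = -10.3648, reject H₀

Derivation:
Standard error: SE = σ/√n = 11/√130 = 0.9648
z-statistic: z = (x̄ - μ₀)/SE = (136.00 - 146)/0.9648 = -10.3648
Critical value: ±2.576
p-value < 0.0001
Decision: reject H₀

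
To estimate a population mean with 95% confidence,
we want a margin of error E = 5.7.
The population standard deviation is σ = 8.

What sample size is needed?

z_0.025 = 1.960
n = (z×σ/E)² = (1.960×8/5.7)²
n = 7.5673
Round up: n = 8

Answer: n = 8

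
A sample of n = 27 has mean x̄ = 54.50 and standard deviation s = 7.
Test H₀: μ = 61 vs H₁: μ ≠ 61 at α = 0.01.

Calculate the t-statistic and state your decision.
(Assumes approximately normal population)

df = n - 1 = 26
SE = s/√n = 7/√27 = 1.3472
t = (x̄ - μ₀)/SE = (54.50 - 61)/1.3472 = -4.8248
Critical value: t_{0.005,26} = ±2.779
p-value ≈ 0.0001
Decision: reject H₀

Answer: t = -4.8248, reject H₀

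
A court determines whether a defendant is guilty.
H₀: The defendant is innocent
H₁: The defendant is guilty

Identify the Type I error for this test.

A Type I error (probability α) occurs when we reject a true H₀.
A Type II error (probability β) occurs when we fail to reject a false H₀.

Answer: Convicting an innocent person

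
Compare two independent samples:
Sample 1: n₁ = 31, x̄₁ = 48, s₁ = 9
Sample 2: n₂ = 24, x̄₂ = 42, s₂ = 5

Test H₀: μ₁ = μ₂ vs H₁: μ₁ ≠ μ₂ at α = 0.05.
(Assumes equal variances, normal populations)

Pooled variance: s²_p = [30×9² + 23×5²]/(53) = 56.6981
s_p = 7.5298
SE = s_p×√(1/n₁ + 1/n₂) = 7.5298×√(1/31 + 1/24) = 2.0473
t = (x̄₁ - x̄₂)/SE = (48 - 42)/2.0473 = 2.9307
df = 53, t-critical = ±2.006
Decision: reject H₀

Answer: t = 2.9307, reject H₀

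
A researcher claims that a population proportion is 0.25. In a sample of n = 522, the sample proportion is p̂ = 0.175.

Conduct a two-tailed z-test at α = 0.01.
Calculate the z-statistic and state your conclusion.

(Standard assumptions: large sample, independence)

Answer: z = -3.9574, reject H₀

Derivation:
H₀: p = 0.25, H₁: p ≠ 0.25
Standard error: SE = √(p₀(1-p₀)/n) = √(0.25×0.75/522) = 0.018952
z-statistic: z = (p̂ - p₀)/SE = (0.175 - 0.25)/0.018952 = -3.9574
Critical value: z_0.005 = ±2.576
p-value = 0.0001
Decision: reject H₀ at α = 0.01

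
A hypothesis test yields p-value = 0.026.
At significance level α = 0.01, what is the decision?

Answer: fail to reject H₀

Derivation:
Compare p-value to α:
0.026 ≥ 0.01
Decision: fail to reject H₀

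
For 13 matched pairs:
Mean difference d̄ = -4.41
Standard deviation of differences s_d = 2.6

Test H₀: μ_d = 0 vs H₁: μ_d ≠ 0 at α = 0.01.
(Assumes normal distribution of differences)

df = n - 1 = 12
SE = s_d/√n = 2.6/√13 = 0.7211
t = d̄/SE = -4.41/0.7211 = -6.1157
Critical value: t_{0.005,12} = ±3.055
p-value ≈ 0.0001
Decision: reject H₀

Answer: t = -6.1157, reject H₀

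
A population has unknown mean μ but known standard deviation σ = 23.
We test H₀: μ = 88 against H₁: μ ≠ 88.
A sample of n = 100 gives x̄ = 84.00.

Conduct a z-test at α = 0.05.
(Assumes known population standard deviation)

Answer: z = -1.7391, fail to reject H₀

Derivation:
Standard error: SE = σ/√n = 23/√100 = 2.3000
z-statistic: z = (x̄ - μ₀)/SE = (84.00 - 88)/2.3000 = -1.7391
Critical value: ±1.960
p-value = 0.0820
Decision: fail to reject H₀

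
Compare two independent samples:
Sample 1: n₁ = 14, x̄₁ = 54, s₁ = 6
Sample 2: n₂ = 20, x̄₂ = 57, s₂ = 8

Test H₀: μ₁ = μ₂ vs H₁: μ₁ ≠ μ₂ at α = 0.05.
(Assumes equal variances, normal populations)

Answer: t = -1.1868, fail to reject H₀

Derivation:
Pooled variance: s²_p = [13×6² + 19×8²]/(32) = 52.6250
s_p = 7.2543
SE = s_p×√(1/n₁ + 1/n₂) = 7.2543×√(1/14 + 1/20) = 2.5279
t = (x̄₁ - x̄₂)/SE = (54 - 57)/2.5279 = -1.1868
df = 32, t-critical = ±2.037
Decision: fail to reject H₀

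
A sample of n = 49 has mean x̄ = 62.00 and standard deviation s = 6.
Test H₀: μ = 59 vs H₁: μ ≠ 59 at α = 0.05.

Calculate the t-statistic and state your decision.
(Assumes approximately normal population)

Answer: t = 3.5002, reject H₀

Derivation:
df = n - 1 = 48
SE = s/√n = 6/√49 = 0.8571
t = (x̄ - μ₀)/SE = (62.00 - 59)/0.8571 = 3.5002
Critical value: t_{0.025,48} = ±2.011
p-value ≈ 0.0010
Decision: reject H₀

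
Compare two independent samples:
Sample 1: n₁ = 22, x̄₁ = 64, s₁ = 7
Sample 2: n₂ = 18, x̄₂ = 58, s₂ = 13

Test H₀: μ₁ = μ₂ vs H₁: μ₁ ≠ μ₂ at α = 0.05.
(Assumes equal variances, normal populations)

Answer: t = 1.8630, fail to reject H₀

Derivation:
Pooled variance: s²_p = [21×7² + 17×13²]/(38) = 102.6842
s_p = 10.1333
SE = s_p×√(1/n₁ + 1/n₂) = 10.1333×√(1/22 + 1/18) = 3.2206
t = (x̄₁ - x̄₂)/SE = (64 - 58)/3.2206 = 1.8630
df = 38, t-critical = ±2.024
Decision: fail to reject H₀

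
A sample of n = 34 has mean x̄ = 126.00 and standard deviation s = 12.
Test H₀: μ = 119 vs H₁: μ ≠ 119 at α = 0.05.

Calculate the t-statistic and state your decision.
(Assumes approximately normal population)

Answer: t = 3.4014, reject H₀

Derivation:
df = n - 1 = 33
SE = s/√n = 12/√34 = 2.0580
t = (x̄ - μ₀)/SE = (126.00 - 119)/2.0580 = 3.4014
Critical value: t_{0.025,33} = ±2.035
p-value ≈ 0.0018
Decision: reject H₀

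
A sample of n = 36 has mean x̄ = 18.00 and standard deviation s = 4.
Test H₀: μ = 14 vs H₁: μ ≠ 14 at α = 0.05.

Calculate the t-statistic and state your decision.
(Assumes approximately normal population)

Answer: t = 5.9997, reject H₀

Derivation:
df = n - 1 = 35
SE = s/√n = 4/√36 = 0.6667
t = (x̄ - μ₀)/SE = (18.00 - 14)/0.6667 = 5.9997
Critical value: t_{0.025,35} = ±2.030
p-value < 0.0001
Decision: reject H₀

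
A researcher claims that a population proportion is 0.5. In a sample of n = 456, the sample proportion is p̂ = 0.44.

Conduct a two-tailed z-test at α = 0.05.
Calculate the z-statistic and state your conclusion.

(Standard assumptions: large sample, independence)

H₀: p = 0.5, H₁: p ≠ 0.5
Standard error: SE = √(p₀(1-p₀)/n) = √(0.5×0.5/456) = 0.023415
z-statistic: z = (p̂ - p₀)/SE = (0.44 - 0.5)/0.023415 = -2.5625
Critical value: z_0.025 = ±1.960
p-value = 0.0104
Decision: reject H₀ at α = 0.05

Answer: z = -2.5625, reject H₀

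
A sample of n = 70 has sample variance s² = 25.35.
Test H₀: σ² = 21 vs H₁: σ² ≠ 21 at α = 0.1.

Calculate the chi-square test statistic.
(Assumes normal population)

Answer: χ² = 83.2929, fail to reject H₀

Derivation:
df = n - 1 = 69
χ² = (n-1)s²/σ₀² = 69×25.35/21 = 83.2929
Critical values: χ²_{0.95,69} = 50.879, χ²_{0.05,69} = 89.391
Rejection region: χ² < 50.879 or χ² > 89.391
Decision: fail to reject H₀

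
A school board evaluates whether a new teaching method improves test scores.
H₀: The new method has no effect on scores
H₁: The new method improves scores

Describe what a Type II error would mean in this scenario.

Type I error (α): Rejecting H₀ when H₀ is true
Type II error (β): Failing to reject H₀ when H₁ is true

Answer: Failing to adopt an effective teaching method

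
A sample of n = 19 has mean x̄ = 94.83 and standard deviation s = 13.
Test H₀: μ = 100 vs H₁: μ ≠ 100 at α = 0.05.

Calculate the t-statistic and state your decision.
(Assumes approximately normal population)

Answer: t = -1.7335, fail to reject H₀

Derivation:
df = n - 1 = 18
SE = s/√n = 13/√19 = 2.9824
t = (x̄ - μ₀)/SE = (94.83 - 100)/2.9824 = -1.7335
Critical value: t_{0.025,18} = ±2.101
p-value ≈ 0.1001
Decision: fail to reject H₀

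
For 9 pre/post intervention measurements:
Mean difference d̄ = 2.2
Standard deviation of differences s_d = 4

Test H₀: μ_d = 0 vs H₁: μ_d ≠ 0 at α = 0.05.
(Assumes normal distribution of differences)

df = n - 1 = 8
SE = s_d/√n = 4/√9 = 1.3333
t = d̄/SE = 2.2/1.3333 = 1.6500
Critical value: t_{0.025,8} = ±2.306
p-value ≈ 0.1376
Decision: fail to reject H₀

Answer: t = 1.6500, fail to reject H₀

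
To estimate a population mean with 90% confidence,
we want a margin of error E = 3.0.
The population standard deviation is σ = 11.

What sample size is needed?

Answer: n = 37

Derivation:
z_0.05 = 1.645
n = (z×σ/E)² = (1.645×11/3.0)²
n = 36.3810
Round up: n = 37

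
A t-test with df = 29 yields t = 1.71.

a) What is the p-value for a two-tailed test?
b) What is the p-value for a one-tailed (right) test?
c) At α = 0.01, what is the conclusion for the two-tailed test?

Answer: a) 0.0979, b) 0.0490, c) fail to reject H₀

Derivation:
Using t-distribution with df = 29:
a) Two-tailed: p = 2×P(T > 1.71) = 0.0979
b) One-tailed: p = P(T > 1.71) = 0.0490
c) 0.0979 ≥ 0.01, fail to reject H₀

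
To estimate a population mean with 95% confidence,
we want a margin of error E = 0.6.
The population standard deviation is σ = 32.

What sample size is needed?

Answer: n = 10928

Derivation:
z_0.025 = 1.960
n = (z×σ/E)² = (1.960×32/0.6)²
n = 10927.2178
Round up: n = 10928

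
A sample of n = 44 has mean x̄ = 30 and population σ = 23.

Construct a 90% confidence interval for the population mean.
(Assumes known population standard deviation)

Answer: (24.2961, 35.7039)

Derivation:
Confidence level: 90%, α = 0.1
z_0.05 = 1.645
SE = σ/√n = 23/√44 = 3.4674
Margin of error = 1.645 × 3.4674 = 5.7039
CI: x̄ ± margin = 30 ± 5.7039
CI: (24.2961, 35.7039)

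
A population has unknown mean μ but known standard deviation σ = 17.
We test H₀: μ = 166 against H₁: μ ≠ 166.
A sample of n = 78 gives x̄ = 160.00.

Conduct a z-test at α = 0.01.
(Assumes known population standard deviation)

Standard error: SE = σ/√n = 17/√78 = 1.9249
z-statistic: z = (x̄ - μ₀)/SE = (160.00 - 166)/1.9249 = -3.1170
Critical value: ±2.576
p-value = 0.0018
Decision: reject H₀

Answer: z = -3.1170, reject H₀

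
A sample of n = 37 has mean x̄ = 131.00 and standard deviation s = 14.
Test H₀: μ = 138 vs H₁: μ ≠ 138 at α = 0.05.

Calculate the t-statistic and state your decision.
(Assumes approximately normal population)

df = n - 1 = 36
SE = s/√n = 14/√37 = 2.3016
t = (x̄ - μ₀)/SE = (131.00 - 138)/2.3016 = -3.0414
Critical value: t_{0.025,36} = ±2.028
p-value ≈ 0.0044
Decision: reject H₀

Answer: t = -3.0414, reject H₀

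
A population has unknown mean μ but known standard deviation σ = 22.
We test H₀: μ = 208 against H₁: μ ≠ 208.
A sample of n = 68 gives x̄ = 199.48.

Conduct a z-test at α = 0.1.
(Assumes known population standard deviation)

Answer: z = -3.1935, reject H₀

Derivation:
Standard error: SE = σ/√n = 22/√68 = 2.6679
z-statistic: z = (x̄ - μ₀)/SE = (199.48 - 208)/2.6679 = -3.1935
Critical value: ±1.645
p-value = 0.0014
Decision: reject H₀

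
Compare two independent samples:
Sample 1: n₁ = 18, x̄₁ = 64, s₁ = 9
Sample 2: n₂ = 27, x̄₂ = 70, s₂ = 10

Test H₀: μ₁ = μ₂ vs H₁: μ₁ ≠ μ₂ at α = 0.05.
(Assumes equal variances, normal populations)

Pooled variance: s²_p = [17×9² + 26×10²]/(43) = 92.4884
s_p = 9.6171
SE = s_p×√(1/n₁ + 1/n₂) = 9.6171×√(1/18 + 1/27) = 2.9264
t = (x̄₁ - x̄₂)/SE = (64 - 70)/2.9264 = -2.0503
df = 43, t-critical = ±2.017
Decision: reject H₀

Answer: t = -2.0503, reject H₀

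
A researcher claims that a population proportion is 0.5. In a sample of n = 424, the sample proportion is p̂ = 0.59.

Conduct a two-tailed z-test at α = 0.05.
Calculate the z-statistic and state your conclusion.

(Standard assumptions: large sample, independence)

H₀: p = 0.5, H₁: p ≠ 0.5
Standard error: SE = √(p₀(1-p₀)/n) = √(0.5×0.5/424) = 0.024282
z-statistic: z = (p̂ - p₀)/SE = (0.59 - 0.5)/0.024282 = 3.7064
Critical value: z_0.025 = ±1.960
p-value = 0.0002
Decision: reject H₀ at α = 0.05

Answer: z = 3.7064, reject H₀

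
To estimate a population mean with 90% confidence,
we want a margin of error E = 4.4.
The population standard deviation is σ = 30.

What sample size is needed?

Answer: n = 126

Derivation:
z_0.05 = 1.645
n = (z×σ/E)² = (1.645×30/4.4)²
n = 125.7966
Round up: n = 126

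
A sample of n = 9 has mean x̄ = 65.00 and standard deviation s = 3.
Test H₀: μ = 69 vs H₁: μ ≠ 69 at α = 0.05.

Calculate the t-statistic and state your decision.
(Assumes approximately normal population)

Answer: t = -4.0000, reject H₀

Derivation:
df = n - 1 = 8
SE = s/√n = 3/√9 = 1.0000
t = (x̄ - μ₀)/SE = (65.00 - 69)/1.0000 = -4.0000
Critical value: t_{0.025,8} = ±2.306
p-value ≈ 0.0039
Decision: reject H₀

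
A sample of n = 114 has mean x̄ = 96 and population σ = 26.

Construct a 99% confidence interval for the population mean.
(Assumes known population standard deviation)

Answer: (89.7272, 102.2728)

Derivation:
Confidence level: 99%, α = 0.01
z_0.005 = 2.576
SE = σ/√n = 26/√114 = 2.4351
Margin of error = 2.576 × 2.4351 = 6.2728
CI: x̄ ± margin = 96 ± 6.2728
CI: (89.7272, 102.2728)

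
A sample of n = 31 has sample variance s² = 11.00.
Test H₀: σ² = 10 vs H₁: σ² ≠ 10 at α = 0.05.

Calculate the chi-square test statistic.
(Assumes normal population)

df = n - 1 = 30
χ² = (n-1)s²/σ₀² = 30×11.00/10 = 33.0000
Critical values: χ²_{0.975,30} = 16.791, χ²_{0.025,30} = 46.979
Rejection region: χ² < 16.791 or χ² > 46.979
Decision: fail to reject H₀

Answer: χ² = 33.0000, fail to reject H₀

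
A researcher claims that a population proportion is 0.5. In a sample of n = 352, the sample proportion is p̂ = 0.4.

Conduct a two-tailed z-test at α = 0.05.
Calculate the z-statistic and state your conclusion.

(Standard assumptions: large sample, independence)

H₀: p = 0.5, H₁: p ≠ 0.5
Standard error: SE = √(p₀(1-p₀)/n) = √(0.5×0.5/352) = 0.026650
z-statistic: z = (p̂ - p₀)/SE = (0.4 - 0.5)/0.026650 = -3.7523
Critical value: z_0.025 = ±1.960
p-value = 0.0002
Decision: reject H₀ at α = 0.05

Answer: z = -3.7523, reject H₀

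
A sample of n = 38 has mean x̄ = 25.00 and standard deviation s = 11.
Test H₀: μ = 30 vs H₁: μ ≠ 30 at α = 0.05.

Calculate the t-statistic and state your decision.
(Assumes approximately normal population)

Answer: t = -2.8021, reject H₀

Derivation:
df = n - 1 = 37
SE = s/√n = 11/√38 = 1.7844
t = (x̄ - μ₀)/SE = (25.00 - 30)/1.7844 = -2.8021
Critical value: t_{0.025,37} = ±2.026
p-value ≈ 0.0080
Decision: reject H₀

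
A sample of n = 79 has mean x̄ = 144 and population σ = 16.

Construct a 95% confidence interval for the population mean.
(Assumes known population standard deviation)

Answer: (140.4718, 147.5282)

Derivation:
Confidence level: 95%, α = 0.05
z_0.025 = 1.960
SE = σ/√n = 16/√79 = 1.8001
Margin of error = 1.960 × 1.8001 = 3.5282
CI: x̄ ± margin = 144 ± 3.5282
CI: (140.4718, 147.5282)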